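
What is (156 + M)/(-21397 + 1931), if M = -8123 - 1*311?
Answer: 4139/9733 ≈ 0.42525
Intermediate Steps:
M = -8434 (M = -8123 - 311 = -8434)
(156 + M)/(-21397 + 1931) = (156 - 8434)/(-21397 + 1931) = -8278/(-19466) = -8278*(-1/19466) = 4139/9733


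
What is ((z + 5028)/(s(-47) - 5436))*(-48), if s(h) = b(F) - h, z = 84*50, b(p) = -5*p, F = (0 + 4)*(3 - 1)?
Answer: 442944/5429 ≈ 81.589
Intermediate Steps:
F = 8 (F = 4*2 = 8)
z = 4200
s(h) = -40 - h (s(h) = -5*8 - h = -40 - h)
((z + 5028)/(s(-47) - 5436))*(-48) = ((4200 + 5028)/((-40 - 1*(-47)) - 5436))*(-48) = (9228/((-40 + 47) - 5436))*(-48) = (9228/(7 - 5436))*(-48) = (9228/(-5429))*(-48) = (9228*(-1/5429))*(-48) = -9228/5429*(-48) = 442944/5429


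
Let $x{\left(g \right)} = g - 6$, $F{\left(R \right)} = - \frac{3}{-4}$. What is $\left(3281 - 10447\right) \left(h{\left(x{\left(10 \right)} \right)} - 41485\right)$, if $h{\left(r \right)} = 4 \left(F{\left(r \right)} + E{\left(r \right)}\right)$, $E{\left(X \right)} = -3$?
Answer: $297346004$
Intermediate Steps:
$F{\left(R \right)} = \frac{3}{4}$ ($F{\left(R \right)} = \left(-3\right) \left(- \frac{1}{4}\right) = \frac{3}{4}$)
$x{\left(g \right)} = -6 + g$ ($x{\left(g \right)} = g - 6 = -6 + g$)
$h{\left(r \right)} = -9$ ($h{\left(r \right)} = 4 \left(\frac{3}{4} - 3\right) = 4 \left(- \frac{9}{4}\right) = -9$)
$\left(3281 - 10447\right) \left(h{\left(x{\left(10 \right)} \right)} - 41485\right) = \left(3281 - 10447\right) \left(-9 - 41485\right) = \left(-7166\right) \left(-41494\right) = 297346004$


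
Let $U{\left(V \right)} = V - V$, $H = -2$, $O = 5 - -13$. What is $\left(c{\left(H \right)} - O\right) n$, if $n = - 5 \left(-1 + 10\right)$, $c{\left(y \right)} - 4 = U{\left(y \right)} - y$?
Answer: $540$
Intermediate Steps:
$O = 18$ ($O = 5 + 13 = 18$)
$U{\left(V \right)} = 0$
$c{\left(y \right)} = 4 - y$ ($c{\left(y \right)} = 4 + \left(0 - y\right) = 4 - y$)
$n = -45$ ($n = \left(-5\right) 9 = -45$)
$\left(c{\left(H \right)} - O\right) n = \left(\left(4 - -2\right) - 18\right) \left(-45\right) = \left(\left(4 + 2\right) - 18\right) \left(-45\right) = \left(6 - 18\right) \left(-45\right) = \left(-12\right) \left(-45\right) = 540$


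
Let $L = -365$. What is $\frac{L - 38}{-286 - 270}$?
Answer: $\frac{403}{556} \approx 0.72482$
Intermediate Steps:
$\frac{L - 38}{-286 - 270} = \frac{-365 - 38}{-286 - 270} = - \frac{403}{-556} = \left(-403\right) \left(- \frac{1}{556}\right) = \frac{403}{556}$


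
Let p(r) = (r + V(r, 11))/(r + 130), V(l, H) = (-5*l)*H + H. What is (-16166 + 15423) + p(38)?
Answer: -126865/168 ≈ -755.15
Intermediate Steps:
V(l, H) = H - 5*H*l (V(l, H) = -5*H*l + H = H - 5*H*l)
p(r) = (11 - 54*r)/(130 + r) (p(r) = (r + 11*(1 - 5*r))/(r + 130) = (r + (11 - 55*r))/(130 + r) = (11 - 54*r)/(130 + r))
(-16166 + 15423) + p(38) = (-16166 + 15423) + (11 - 54*38)/(130 + 38) = -743 + (11 - 2052)/168 = -743 + (1/168)*(-2041) = -743 - 2041/168 = -126865/168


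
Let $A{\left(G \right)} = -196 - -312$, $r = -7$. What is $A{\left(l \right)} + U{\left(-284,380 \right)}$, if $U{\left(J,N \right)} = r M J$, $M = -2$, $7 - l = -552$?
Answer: $-3860$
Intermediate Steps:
$l = 559$ ($l = 7 - -552 = 7 + 552 = 559$)
$U{\left(J,N \right)} = 14 J$ ($U{\left(J,N \right)} = \left(-7\right) \left(-2\right) J = 14 J$)
$A{\left(G \right)} = 116$ ($A{\left(G \right)} = -196 + 312 = 116$)
$A{\left(l \right)} + U{\left(-284,380 \right)} = 116 + 14 \left(-284\right) = 116 - 3976 = -3860$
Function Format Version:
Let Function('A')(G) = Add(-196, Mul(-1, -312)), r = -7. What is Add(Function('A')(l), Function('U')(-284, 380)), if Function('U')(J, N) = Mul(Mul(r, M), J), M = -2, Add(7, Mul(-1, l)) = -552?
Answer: -3860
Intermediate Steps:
l = 559 (l = Add(7, Mul(-1, -552)) = Add(7, 552) = 559)
Function('U')(J, N) = Mul(14, J) (Function('U')(J, N) = Mul(Mul(-7, -2), J) = Mul(14, J))
Function('A')(G) = 116 (Function('A')(G) = Add(-196, 312) = 116)
Add(Function('A')(l), Function('U')(-284, 380)) = Add(116, Mul(14, -284)) = Add(116, -3976) = -3860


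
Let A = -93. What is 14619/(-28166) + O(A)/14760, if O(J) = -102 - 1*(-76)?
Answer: -54127189/103932540 ≈ -0.52079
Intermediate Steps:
O(J) = -26 (O(J) = -102 + 76 = -26)
14619/(-28166) + O(A)/14760 = 14619/(-28166) - 26/14760 = 14619*(-1/28166) - 26*1/14760 = -14619/28166 - 13/7380 = -54127189/103932540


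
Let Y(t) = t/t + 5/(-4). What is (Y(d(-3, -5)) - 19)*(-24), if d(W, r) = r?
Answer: 462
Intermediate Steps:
Y(t) = -1/4 (Y(t) = 1 + 5*(-1/4) = 1 - 5/4 = -1/4)
(Y(d(-3, -5)) - 19)*(-24) = (-1/4 - 19)*(-24) = -77/4*(-24) = 462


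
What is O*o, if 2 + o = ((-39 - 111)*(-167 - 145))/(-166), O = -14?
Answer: 329924/83 ≈ 3975.0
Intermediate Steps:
o = -23566/83 (o = -2 + ((-39 - 111)*(-167 - 145))/(-166) = -2 - 150*(-312)*(-1/166) = -2 + 46800*(-1/166) = -2 - 23400/83 = -23566/83 ≈ -283.93)
O*o = -14*(-23566/83) = 329924/83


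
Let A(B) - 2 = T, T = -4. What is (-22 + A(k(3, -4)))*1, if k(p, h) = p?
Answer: -24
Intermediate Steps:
A(B) = -2 (A(B) = 2 - 4 = -2)
(-22 + A(k(3, -4)))*1 = (-22 - 2)*1 = -24*1 = -24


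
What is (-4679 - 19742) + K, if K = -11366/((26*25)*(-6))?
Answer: -47615267/1950 ≈ -24418.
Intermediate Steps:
K = 5683/1950 (K = -11366/(650*(-6)) = -11366/(-3900) = -11366*(-1/3900) = 5683/1950 ≈ 2.9144)
(-4679 - 19742) + K = (-4679 - 19742) + 5683/1950 = -24421 + 5683/1950 = -47615267/1950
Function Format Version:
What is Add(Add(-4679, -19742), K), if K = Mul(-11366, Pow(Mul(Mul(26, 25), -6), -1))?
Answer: Rational(-47615267, 1950) ≈ -24418.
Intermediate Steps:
K = Rational(5683, 1950) (K = Mul(-11366, Pow(Mul(650, -6), -1)) = Mul(-11366, Pow(-3900, -1)) = Mul(-11366, Rational(-1, 3900)) = Rational(5683, 1950) ≈ 2.9144)
Add(Add(-4679, -19742), K) = Add(Add(-4679, -19742), Rational(5683, 1950)) = Add(-24421, Rational(5683, 1950)) = Rational(-47615267, 1950)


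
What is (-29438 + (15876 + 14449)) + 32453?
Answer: 33340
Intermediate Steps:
(-29438 + (15876 + 14449)) + 32453 = (-29438 + 30325) + 32453 = 887 + 32453 = 33340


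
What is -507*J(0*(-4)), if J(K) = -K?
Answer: 0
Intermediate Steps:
-507*J(0*(-4)) = -(-507)*0*(-4) = -(-507)*0 = -507*0 = 0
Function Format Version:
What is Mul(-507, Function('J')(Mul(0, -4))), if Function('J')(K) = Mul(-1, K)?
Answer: 0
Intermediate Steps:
Mul(-507, Function('J')(Mul(0, -4))) = Mul(-507, Mul(-1, Mul(0, -4))) = Mul(-507, Mul(-1, 0)) = Mul(-507, 0) = 0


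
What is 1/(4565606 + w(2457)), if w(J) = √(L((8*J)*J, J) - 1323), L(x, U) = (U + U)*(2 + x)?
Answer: 4565606/20607437530843 - 9*√2929884153/20607437530843 ≈ 1.9791e-7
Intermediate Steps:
L(x, U) = 2*U*(2 + x) (L(x, U) = (2*U)*(2 + x) = 2*U*(2 + x))
w(J) = √(-1323 + 2*J*(2 + 8*J²)) (w(J) = √(2*J*(2 + (8*J)*J) - 1323) = √(2*J*(2 + 8*J²) - 1323) = √(-1323 + 2*J*(2 + 8*J²)))
1/(4565606 + w(2457)) = 1/(4565606 + √(-1323 + 4*2457 + 16*2457³)) = 1/(4565606 + √(-1323 + 9828 + 16*14832537993)) = 1/(4565606 + √(-1323 + 9828 + 237320607888)) = 1/(4565606 + √237320616393) = 1/(4565606 + 9*√2929884153)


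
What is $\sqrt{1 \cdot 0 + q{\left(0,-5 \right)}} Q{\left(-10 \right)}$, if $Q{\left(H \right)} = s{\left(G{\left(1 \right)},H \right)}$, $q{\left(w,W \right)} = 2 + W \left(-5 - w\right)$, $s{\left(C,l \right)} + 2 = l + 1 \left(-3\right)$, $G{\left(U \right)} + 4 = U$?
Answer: $- 45 \sqrt{3} \approx -77.942$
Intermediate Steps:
$G{\left(U \right)} = -4 + U$
$s{\left(C,l \right)} = -5 + l$ ($s{\left(C,l \right)} = -2 + \left(l + 1 \left(-3\right)\right) = -2 + \left(l - 3\right) = -2 + \left(-3 + l\right) = -5 + l$)
$Q{\left(H \right)} = -5 + H$
$\sqrt{1 \cdot 0 + q{\left(0,-5 \right)}} Q{\left(-10 \right)} = \sqrt{1 \cdot 0 - \left(-27 + 0\right)} \left(-5 - 10\right) = \sqrt{0 + \left(2 + 25 + 0\right)} \left(-15\right) = \sqrt{0 + 27} \left(-15\right) = \sqrt{27} \left(-15\right) = 3 \sqrt{3} \left(-15\right) = - 45 \sqrt{3}$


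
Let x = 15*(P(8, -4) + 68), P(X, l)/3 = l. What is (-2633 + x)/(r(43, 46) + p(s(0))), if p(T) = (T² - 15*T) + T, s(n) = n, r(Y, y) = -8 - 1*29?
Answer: 1793/37 ≈ 48.459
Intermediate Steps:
P(X, l) = 3*l
r(Y, y) = -37 (r(Y, y) = -8 - 29 = -37)
x = 840 (x = 15*(3*(-4) + 68) = 15*(-12 + 68) = 15*56 = 840)
p(T) = T² - 14*T
(-2633 + x)/(r(43, 46) + p(s(0))) = (-2633 + 840)/(-37 + 0*(-14 + 0)) = -1793/(-37 + 0*(-14)) = -1793/(-37 + 0) = -1793/(-37) = -1793*(-1/37) = 1793/37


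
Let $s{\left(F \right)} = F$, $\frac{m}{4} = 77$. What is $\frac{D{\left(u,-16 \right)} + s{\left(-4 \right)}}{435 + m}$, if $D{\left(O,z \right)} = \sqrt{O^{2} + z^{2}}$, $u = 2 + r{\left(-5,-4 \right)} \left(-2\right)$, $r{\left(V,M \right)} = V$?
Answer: $\frac{16}{743} \approx 0.021534$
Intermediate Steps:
$m = 308$ ($m = 4 \cdot 77 = 308$)
$u = 12$ ($u = 2 - -10 = 2 + 10 = 12$)
$\frac{D{\left(u,-16 \right)} + s{\left(-4 \right)}}{435 + m} = \frac{\sqrt{12^{2} + \left(-16\right)^{2}} - 4}{435 + 308} = \frac{\sqrt{144 + 256} - 4}{743} = \left(\sqrt{400} - 4\right) \frac{1}{743} = \left(20 - 4\right) \frac{1}{743} = 16 \cdot \frac{1}{743} = \frac{16}{743}$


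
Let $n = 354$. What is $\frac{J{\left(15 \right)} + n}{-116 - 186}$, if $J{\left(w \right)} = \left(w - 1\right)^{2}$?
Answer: $- \frac{275}{151} \approx -1.8212$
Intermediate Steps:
$J{\left(w \right)} = \left(-1 + w\right)^{2}$
$\frac{J{\left(15 \right)} + n}{-116 - 186} = \frac{\left(-1 + 15\right)^{2} + 354}{-116 - 186} = \frac{14^{2} + 354}{-302} = \left(196 + 354\right) \left(- \frac{1}{302}\right) = 550 \left(- \frac{1}{302}\right) = - \frac{275}{151}$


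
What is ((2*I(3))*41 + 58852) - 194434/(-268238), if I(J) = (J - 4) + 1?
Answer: 7893268605/134119 ≈ 58853.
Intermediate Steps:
I(J) = -3 + J (I(J) = (-4 + J) + 1 = -3 + J)
((2*I(3))*41 + 58852) - 194434/(-268238) = ((2*(-3 + 3))*41 + 58852) - 194434/(-268238) = ((2*0)*41 + 58852) - 194434*(-1/268238) = (0*41 + 58852) + 97217/134119 = (0 + 58852) + 97217/134119 = 58852 + 97217/134119 = 7893268605/134119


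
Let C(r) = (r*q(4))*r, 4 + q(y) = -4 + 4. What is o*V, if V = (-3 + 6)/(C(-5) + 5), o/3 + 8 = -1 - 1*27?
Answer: 324/95 ≈ 3.4105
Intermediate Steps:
q(y) = -4 (q(y) = -4 + (-4 + 4) = -4 + 0 = -4)
o = -108 (o = -24 + 3*(-1 - 1*27) = -24 + 3*(-1 - 27) = -24 + 3*(-28) = -24 - 84 = -108)
C(r) = -4*r² (C(r) = (r*(-4))*r = (-4*r)*r = -4*r²)
V = -3/95 (V = (-3 + 6)/(-4*(-5)² + 5) = 3/(-4*25 + 5) = 3/(-100 + 5) = 3/(-95) = 3*(-1/95) = -3/95 ≈ -0.031579)
o*V = -108*(-3/95) = 324/95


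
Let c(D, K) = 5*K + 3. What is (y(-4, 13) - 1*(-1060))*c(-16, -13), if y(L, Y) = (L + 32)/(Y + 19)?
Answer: -263097/4 ≈ -65774.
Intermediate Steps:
c(D, K) = 3 + 5*K
y(L, Y) = (32 + L)/(19 + Y)
(y(-4, 13) - 1*(-1060))*c(-16, -13) = ((32 - 4)/(19 + 13) - 1*(-1060))*(3 + 5*(-13)) = (28/32 + 1060)*(3 - 65) = ((1/32)*28 + 1060)*(-62) = (7/8 + 1060)*(-62) = (8487/8)*(-62) = -263097/4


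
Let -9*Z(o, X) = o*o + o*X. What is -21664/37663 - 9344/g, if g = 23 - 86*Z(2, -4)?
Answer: 3164339680/5159831 ≈ 613.26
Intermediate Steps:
Z(o, X) = -o²/9 - X*o/9 (Z(o, X) = -(o*o + o*X)/9 = -(o² + X*o)/9 = -o²/9 - X*o/9)
g = -137/9 (g = 23 - (-86)*2*(-4 + 2)/9 = 23 - (-86)*2*(-2)/9 = 23 - 86*4/9 = 23 - 344/9 = -137/9 ≈ -15.222)
-21664/37663 - 9344/g = -21664/37663 - 9344/(-137/9) = -21664*1/37663 - 9344*(-9/137) = -21664/37663 + 84096/137 = 3164339680/5159831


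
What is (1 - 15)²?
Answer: 196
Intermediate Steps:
(1 - 15)² = (-14)² = 196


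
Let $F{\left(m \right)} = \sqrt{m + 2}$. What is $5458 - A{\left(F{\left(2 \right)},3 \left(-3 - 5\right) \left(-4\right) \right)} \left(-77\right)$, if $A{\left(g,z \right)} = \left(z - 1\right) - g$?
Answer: $12619$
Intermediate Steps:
$F{\left(m \right)} = \sqrt{2 + m}$
$A{\left(g,z \right)} = -1 + z - g$ ($A{\left(g,z \right)} = \left(-1 + z\right) - g = -1 + z - g$)
$5458 - A{\left(F{\left(2 \right)},3 \left(-3 - 5\right) \left(-4\right) \right)} \left(-77\right) = 5458 - \left(-1 + 3 \left(-3 - 5\right) \left(-4\right) - \sqrt{2 + 2}\right) \left(-77\right) = 5458 - \left(-1 + 3 \left(-8\right) \left(-4\right) - \sqrt{4}\right) \left(-77\right) = 5458 - \left(-1 - -96 - 2\right) \left(-77\right) = 5458 - \left(-1 + 96 - 2\right) \left(-77\right) = 5458 - 93 \left(-77\right) = 5458 - -7161 = 5458 + 7161 = 12619$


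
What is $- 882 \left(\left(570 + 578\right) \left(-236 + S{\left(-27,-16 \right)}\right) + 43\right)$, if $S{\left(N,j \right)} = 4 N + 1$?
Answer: $347261922$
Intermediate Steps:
$S{\left(N,j \right)} = 1 + 4 N$
$- 882 \left(\left(570 + 578\right) \left(-236 + S{\left(-27,-16 \right)}\right) + 43\right) = - 882 \left(\left(570 + 578\right) \left(-236 + \left(1 + 4 \left(-27\right)\right)\right) + 43\right) = - 882 \left(1148 \left(-236 + \left(1 - 108\right)\right) + 43\right) = - 882 \left(1148 \left(-236 - 107\right) + 43\right) = - 882 \left(1148 \left(-343\right) + 43\right) = - 882 \left(-393764 + 43\right) = \left(-882\right) \left(-393721\right) = 347261922$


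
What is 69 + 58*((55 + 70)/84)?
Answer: 6523/42 ≈ 155.31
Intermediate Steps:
69 + 58*((55 + 70)/84) = 69 + 58*(125*(1/84)) = 69 + 58*(125/84) = 69 + 3625/42 = 6523/42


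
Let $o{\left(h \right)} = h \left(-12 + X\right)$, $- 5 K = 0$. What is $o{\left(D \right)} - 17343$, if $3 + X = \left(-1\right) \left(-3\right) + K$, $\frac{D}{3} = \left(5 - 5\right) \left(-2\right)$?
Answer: $-17343$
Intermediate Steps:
$K = 0$ ($K = \left(- \frac{1}{5}\right) 0 = 0$)
$D = 0$ ($D = 3 \left(5 - 5\right) \left(-2\right) = 3 \cdot 0 \left(-2\right) = 3 \cdot 0 = 0$)
$X = 0$ ($X = -3 + \left(\left(-1\right) \left(-3\right) + 0\right) = -3 + \left(3 + 0\right) = -3 + 3 = 0$)
$o{\left(h \right)} = - 12 h$ ($o{\left(h \right)} = h \left(-12 + 0\right) = h \left(-12\right) = - 12 h$)
$o{\left(D \right)} - 17343 = \left(-12\right) 0 - 17343 = 0 - 17343 = -17343$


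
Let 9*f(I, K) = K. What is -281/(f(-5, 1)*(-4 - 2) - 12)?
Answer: 843/38 ≈ 22.184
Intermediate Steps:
f(I, K) = K/9
-281/(f(-5, 1)*(-4 - 2) - 12) = -281/(((⅑)*1)*(-4 - 2) - 12) = -281/((⅑)*(-6) - 12) = -281/(-⅔ - 12) = -281/(-38/3) = -281*(-3/38) = 843/38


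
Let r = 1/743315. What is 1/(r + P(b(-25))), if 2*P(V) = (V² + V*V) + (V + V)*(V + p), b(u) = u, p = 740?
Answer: -743315/12822183749 ≈ -5.7971e-5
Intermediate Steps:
r = 1/743315 ≈ 1.3453e-6
P(V) = V² + V*(740 + V) (P(V) = ((V² + V*V) + (V + V)*(V + 740))/2 = ((V² + V²) + (2*V)*(740 + V))/2 = (2*V² + 2*V*(740 + V))/2 = V² + V*(740 + V))
1/(r + P(b(-25))) = 1/(1/743315 + 2*(-25)*(370 - 25)) = 1/(1/743315 + 2*(-25)*345) = 1/(1/743315 - 17250) = 1/(-12822183749/743315) = -743315/12822183749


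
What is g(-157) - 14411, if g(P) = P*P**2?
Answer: -3884304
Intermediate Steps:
g(P) = P**3
g(-157) - 14411 = (-157)**3 - 14411 = -3869893 - 14411 = -3884304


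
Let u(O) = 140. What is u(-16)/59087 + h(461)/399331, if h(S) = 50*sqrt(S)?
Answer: 20/8441 + 50*sqrt(461)/399331 ≈ 0.0050577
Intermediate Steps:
u(-16)/59087 + h(461)/399331 = 140/59087 + (50*sqrt(461))/399331 = 140*(1/59087) + (50*sqrt(461))*(1/399331) = 20/8441 + 50*sqrt(461)/399331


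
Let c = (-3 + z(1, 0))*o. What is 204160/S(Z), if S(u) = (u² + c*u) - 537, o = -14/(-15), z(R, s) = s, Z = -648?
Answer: 1020800/2105907 ≈ 0.48473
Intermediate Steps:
o = 14/15 (o = -14*(-1/15) = 14/15 ≈ 0.93333)
c = -14/5 (c = (-3 + 0)*(14/15) = -3*14/15 = -14/5 ≈ -2.8000)
S(u) = -537 + u² - 14*u/5 (S(u) = (u² - 14*u/5) - 537 = -537 + u² - 14*u/5)
204160/S(Z) = 204160/(-537 + (-648)² - 14/5*(-648)) = 204160/(-537 + 419904 + 9072/5) = 204160/(2105907/5) = 204160*(5/2105907) = 1020800/2105907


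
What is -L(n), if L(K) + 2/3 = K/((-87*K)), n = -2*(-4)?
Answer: 59/87 ≈ 0.67816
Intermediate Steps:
n = 8
L(K) = -59/87 (L(K) = -⅔ + K/((-87*K)) = -⅔ + K*(-1/(87*K)) = -⅔ - 1/87 = -59/87)
-L(n) = -1*(-59/87) = 59/87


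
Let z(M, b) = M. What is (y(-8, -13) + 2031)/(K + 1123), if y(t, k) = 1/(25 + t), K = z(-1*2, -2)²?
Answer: 34528/19159 ≈ 1.8022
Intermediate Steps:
K = 4 (K = (-1*2)² = (-2)² = 4)
(y(-8, -13) + 2031)/(K + 1123) = (1/(25 - 8) + 2031)/(4 + 1123) = (1/17 + 2031)/1127 = (1/17 + 2031)*(1/1127) = (34528/17)*(1/1127) = 34528/19159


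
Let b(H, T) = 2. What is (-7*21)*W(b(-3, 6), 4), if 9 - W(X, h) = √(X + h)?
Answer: -1323 + 147*√6 ≈ -962.92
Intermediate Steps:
W(X, h) = 9 - √(X + h)
(-7*21)*W(b(-3, 6), 4) = (-7*21)*(9 - √(2 + 4)) = -147*(9 - √6) = -1323 + 147*√6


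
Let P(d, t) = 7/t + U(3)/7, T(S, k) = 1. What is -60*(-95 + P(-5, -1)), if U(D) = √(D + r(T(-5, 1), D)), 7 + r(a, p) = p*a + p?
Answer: 6120 - 60*√2/7 ≈ 6107.9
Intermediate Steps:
r(a, p) = -7 + p + a*p (r(a, p) = -7 + (p*a + p) = -7 + (a*p + p) = -7 + (p + a*p) = -7 + p + a*p)
U(D) = √(-7 + 3*D) (U(D) = √(D + (-7 + D + 1*D)) = √(D + (-7 + D + D)) = √(D + (-7 + 2*D)) = √(-7 + 3*D))
P(d, t) = 7/t + √2/7 (P(d, t) = 7/t + √(-7 + 3*3)/7 = 7/t + √(-7 + 9)*(⅐) = 7/t + √2*(⅐) = 7/t + √2/7)
-60*(-95 + P(-5, -1)) = -60*(-95 + (7/(-1) + √2/7)) = -60*(-95 + (7*(-1) + √2/7)) = -60*(-95 + (-7 + √2/7)) = -60*(-102 + √2/7) = 6120 - 60*√2/7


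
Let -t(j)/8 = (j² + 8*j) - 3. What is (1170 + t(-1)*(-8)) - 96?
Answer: 434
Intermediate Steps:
t(j) = 24 - 64*j - 8*j² (t(j) = -8*((j² + 8*j) - 3) = -8*(-3 + j² + 8*j) = 24 - 64*j - 8*j²)
(1170 + t(-1)*(-8)) - 96 = (1170 + (24 - 64*(-1) - 8*(-1)²)*(-8)) - 96 = (1170 + (24 + 64 - 8*1)*(-8)) - 96 = (1170 + (24 + 64 - 8)*(-8)) - 96 = (1170 + 80*(-8)) - 96 = (1170 - 640) - 96 = 530 - 96 = 434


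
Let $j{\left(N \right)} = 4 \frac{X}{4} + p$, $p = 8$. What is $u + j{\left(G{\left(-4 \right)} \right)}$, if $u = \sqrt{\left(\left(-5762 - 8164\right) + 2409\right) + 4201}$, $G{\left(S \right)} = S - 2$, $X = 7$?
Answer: $15 + 2 i \sqrt{1829} \approx 15.0 + 85.534 i$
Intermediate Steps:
$G{\left(S \right)} = -2 + S$
$j{\left(N \right)} = 15$ ($j{\left(N \right)} = 4 \cdot \frac{7}{4} + 8 = 7 + 8 = 15$)
$u = 2 i \sqrt{1829}$ ($u = \sqrt{\left(-13926 + 2409\right) + 4201} = \sqrt{-11517 + 4201} = \sqrt{-7316} = 2 i \sqrt{1829} \approx 85.534 i$)
$u + j{\left(G{\left(-4 \right)} \right)} = 2 i \sqrt{1829} + 15 = 15 + 2 i \sqrt{1829}$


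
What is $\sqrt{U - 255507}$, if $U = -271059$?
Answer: $i \sqrt{526566} \approx 725.65 i$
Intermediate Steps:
$\sqrt{U - 255507} = \sqrt{-271059 - 255507} = \sqrt{-526566} = i \sqrt{526566}$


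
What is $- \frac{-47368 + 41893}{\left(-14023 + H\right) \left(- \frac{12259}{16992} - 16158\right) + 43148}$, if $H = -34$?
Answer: $\frac{93031200}{3860349533531} \approx 2.4099 \cdot 10^{-5}$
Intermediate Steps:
$- \frac{-47368 + 41893}{\left(-14023 + H\right) \left(- \frac{12259}{16992} - 16158\right) + 43148} = - \frac{-47368 + 41893}{\left(-14023 - 34\right) \left(- \frac{12259}{16992} - 16158\right) + 43148} = - \frac{-5475}{- 14057 \left(\left(-12259\right) \frac{1}{16992} - 16158\right) + 43148} = - \frac{-5475}{- 14057 \left(- \frac{12259}{16992} - 16158\right) + 43148} = - \frac{-5475}{\left(-14057\right) \left(- \frac{274568995}{16992}\right) + 43148} = - \frac{-5475}{\frac{3859616362715}{16992} + 43148} = - \frac{-5475}{\frac{3860349533531}{16992}} = - \frac{\left(-5475\right) 16992}{3860349533531} = \left(-1\right) \left(- \frac{93031200}{3860349533531}\right) = \frac{93031200}{3860349533531}$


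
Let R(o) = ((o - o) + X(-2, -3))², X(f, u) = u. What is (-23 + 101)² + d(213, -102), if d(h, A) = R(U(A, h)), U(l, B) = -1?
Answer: 6093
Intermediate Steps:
R(o) = 9 (R(o) = ((o - o) - 3)² = (0 - 3)² = (-3)² = 9)
d(h, A) = 9
(-23 + 101)² + d(213, -102) = (-23 + 101)² + 9 = 78² + 9 = 6084 + 9 = 6093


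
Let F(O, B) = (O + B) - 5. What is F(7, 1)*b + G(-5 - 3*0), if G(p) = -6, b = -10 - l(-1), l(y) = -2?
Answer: -30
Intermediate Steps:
F(O, B) = -5 + B + O (F(O, B) = (B + O) - 5 = -5 + B + O)
b = -8 (b = -10 - 1*(-2) = -10 + 2 = -8)
F(7, 1)*b + G(-5 - 3*0) = (-5 + 1 + 7)*(-8) - 6 = 3*(-8) - 6 = -24 - 6 = -30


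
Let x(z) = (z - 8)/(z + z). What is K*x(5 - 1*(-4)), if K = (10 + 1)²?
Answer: 121/18 ≈ 6.7222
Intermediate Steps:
x(z) = (-8 + z)/(2*z) (x(z) = (-8 + z)/((2*z)) = (-8 + z)*(1/(2*z)) = (-8 + z)/(2*z))
K = 121 (K = 11² = 121)
K*x(5 - 1*(-4)) = 121*((-8 + (5 - 1*(-4)))/(2*(5 - 1*(-4)))) = 121*((-8 + (5 + 4))/(2*(5 + 4))) = 121*((½)*(-8 + 9)/9) = 121*((½)*(⅑)*1) = 121*(1/18) = 121/18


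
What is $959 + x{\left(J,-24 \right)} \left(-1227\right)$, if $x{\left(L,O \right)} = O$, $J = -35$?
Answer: $30407$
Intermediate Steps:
$959 + x{\left(J,-24 \right)} \left(-1227\right) = 959 - -29448 = 959 + 29448 = 30407$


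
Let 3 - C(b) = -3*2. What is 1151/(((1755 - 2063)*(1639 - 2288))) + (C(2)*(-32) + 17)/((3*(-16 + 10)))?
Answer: 27095725/1799028 ≈ 15.061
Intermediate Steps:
C(b) = 9 (C(b) = 3 - (-3)*2 = 3 - 1*(-6) = 3 + 6 = 9)
1151/(((1755 - 2063)*(1639 - 2288))) + (C(2)*(-32) + 17)/((3*(-16 + 10))) = 1151/(((1755 - 2063)*(1639 - 2288))) + (9*(-32) + 17)/((3*(-16 + 10))) = 1151/((-308*(-649))) + (-288 + 17)/((3*(-6))) = 1151/199892 - 271/(-18) = 1151*(1/199892) - 271*(-1/18) = 1151/199892 + 271/18 = 27095725/1799028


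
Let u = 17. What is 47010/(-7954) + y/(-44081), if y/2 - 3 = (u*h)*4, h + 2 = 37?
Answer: -1055078287/175310137 ≈ -6.0184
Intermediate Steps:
h = 35 (h = -2 + 37 = 35)
y = 4766 (y = 6 + 2*((17*35)*4) = 6 + 2*(595*4) = 6 + 2*2380 = 6 + 4760 = 4766)
47010/(-7954) + y/(-44081) = 47010/(-7954) + 4766/(-44081) = 47010*(-1/7954) + 4766*(-1/44081) = -23505/3977 - 4766/44081 = -1055078287/175310137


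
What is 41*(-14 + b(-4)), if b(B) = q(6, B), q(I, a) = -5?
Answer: -779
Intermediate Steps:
b(B) = -5
41*(-14 + b(-4)) = 41*(-14 - 5) = 41*(-19) = -779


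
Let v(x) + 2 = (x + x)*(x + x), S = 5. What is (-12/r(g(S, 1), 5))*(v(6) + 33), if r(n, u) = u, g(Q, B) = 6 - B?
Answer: -420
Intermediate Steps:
v(x) = -2 + 4*x**2 (v(x) = -2 + (x + x)*(x + x) = -2 + (2*x)*(2*x) = -2 + 4*x**2)
(-12/r(g(S, 1), 5))*(v(6) + 33) = (-12/5)*((-2 + 4*6**2) + 33) = (-12*1/5)*((-2 + 4*36) + 33) = -12*((-2 + 144) + 33)/5 = -12*(142 + 33)/5 = -12/5*175 = -420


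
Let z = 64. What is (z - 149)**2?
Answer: 7225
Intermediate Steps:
(z - 149)**2 = (64 - 149)**2 = (-85)**2 = 7225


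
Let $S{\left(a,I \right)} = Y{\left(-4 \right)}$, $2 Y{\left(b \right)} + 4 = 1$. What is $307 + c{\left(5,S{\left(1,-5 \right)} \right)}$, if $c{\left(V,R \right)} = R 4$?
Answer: $301$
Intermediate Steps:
$Y{\left(b \right)} = - \frac{3}{2}$ ($Y{\left(b \right)} = -2 + \frac{1}{2} \cdot 1 = -2 + \frac{1}{2} = - \frac{3}{2}$)
$S{\left(a,I \right)} = - \frac{3}{2}$
$c{\left(V,R \right)} = 4 R$
$307 + c{\left(5,S{\left(1,-5 \right)} \right)} = 307 + 4 \left(- \frac{3}{2}\right) = 307 - 6 = 301$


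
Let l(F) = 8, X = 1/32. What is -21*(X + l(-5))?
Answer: -5397/32 ≈ -168.66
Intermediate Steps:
X = 1/32 ≈ 0.031250
-21*(X + l(-5)) = -21*(1/32 + 8) = -21*257/32 = -5397/32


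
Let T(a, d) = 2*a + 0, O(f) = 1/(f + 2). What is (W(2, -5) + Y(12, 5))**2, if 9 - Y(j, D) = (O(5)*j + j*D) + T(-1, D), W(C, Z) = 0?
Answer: 126025/49 ≈ 2571.9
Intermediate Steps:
O(f) = 1/(2 + f)
T(a, d) = 2*a
Y(j, D) = 11 - j/7 - D*j (Y(j, D) = 9 - ((j/(2 + 5) + j*D) + 2*(-1)) = 9 - ((j/7 + D*j) - 2) = 9 - (-2 + j/7 + D*j) = 9 + (2 - j/7 - D*j) = 11 - j/7 - D*j)
(W(2, -5) + Y(12, 5))**2 = (0 + (11 - 1/7*12 - 1*5*12))**2 = (0 + (11 - 12/7 - 60))**2 = (0 - 355/7)**2 = (-355/7)**2 = 126025/49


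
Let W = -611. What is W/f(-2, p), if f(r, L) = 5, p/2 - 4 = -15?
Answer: -611/5 ≈ -122.20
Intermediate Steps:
p = -22 (p = 8 + 2*(-15) = 8 - 30 = -22)
W/f(-2, p) = -611/5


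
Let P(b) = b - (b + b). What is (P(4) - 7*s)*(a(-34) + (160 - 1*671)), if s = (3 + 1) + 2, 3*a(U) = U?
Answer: 72082/3 ≈ 24027.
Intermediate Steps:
a(U) = U/3
P(b) = -b (P(b) = b - 2*b = -b)
s = 6 (s = 4 + 2 = 6)
(P(4) - 7*s)*(a(-34) + (160 - 1*671)) = (-1*4 - 7*6)*((1/3)*(-34) + (160 - 1*671)) = (-4 - 42)*(-34/3 + (160 - 671)) = -46*(-34/3 - 511) = -46*(-1567/3) = 72082/3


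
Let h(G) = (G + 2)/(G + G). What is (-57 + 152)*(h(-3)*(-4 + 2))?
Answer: -95/3 ≈ -31.667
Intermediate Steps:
h(G) = (2 + G)/(2*G) (h(G) = (2 + G)/((2*G)) = (2 + G)*(1/(2*G)) = (2 + G)/(2*G))
(-57 + 152)*(h(-3)*(-4 + 2)) = (-57 + 152)*(((½)*(2 - 3)/(-3))*(-4 + 2)) = 95*(((½)*(-⅓)*(-1))*(-2)) = 95*((⅙)*(-2)) = 95*(-⅓) = -95/3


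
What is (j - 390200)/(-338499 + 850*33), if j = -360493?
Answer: 250231/103483 ≈ 2.4181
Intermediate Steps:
(j - 390200)/(-338499 + 850*33) = (-360493 - 390200)/(-338499 + 850*33) = -750693/(-338499 + 28050) = -750693/(-310449) = -750693*(-1/310449) = 250231/103483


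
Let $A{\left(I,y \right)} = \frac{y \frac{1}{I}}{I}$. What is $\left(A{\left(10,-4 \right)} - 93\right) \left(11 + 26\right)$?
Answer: $- \frac{86062}{25} \approx -3442.5$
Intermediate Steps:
$A{\left(I,y \right)} = \frac{y}{I^{2}}$
$\left(A{\left(10,-4 \right)} - 93\right) \left(11 + 26\right) = \left(- \frac{4}{100} - 93\right) \left(11 + 26\right) = \left(\left(-4\right) \frac{1}{100} - 93\right) 37 = \left(- \frac{1}{25} - 93\right) 37 = \left(- \frac{2326}{25}\right) 37 = - \frac{86062}{25}$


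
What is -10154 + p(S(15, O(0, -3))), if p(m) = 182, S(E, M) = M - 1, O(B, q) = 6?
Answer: -9972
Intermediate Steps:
S(E, M) = -1 + M
-10154 + p(S(15, O(0, -3))) = -10154 + 182 = -9972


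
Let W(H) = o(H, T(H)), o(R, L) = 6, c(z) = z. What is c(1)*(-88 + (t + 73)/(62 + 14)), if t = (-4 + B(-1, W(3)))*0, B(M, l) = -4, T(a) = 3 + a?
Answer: -6615/76 ≈ -87.039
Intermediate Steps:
W(H) = 6
t = 0 (t = (-4 - 4)*0 = -8*0 = 0)
c(1)*(-88 + (t + 73)/(62 + 14)) = 1*(-88 + (0 + 73)/(62 + 14)) = 1*(-88 + 73/76) = 1*(-6615/76) = -6615/76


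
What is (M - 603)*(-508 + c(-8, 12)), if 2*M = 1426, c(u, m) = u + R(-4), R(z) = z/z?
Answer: -56650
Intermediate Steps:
R(z) = 1
c(u, m) = 1 + u (c(u, m) = u + 1 = 1 + u)
M = 713 (M = (1/2)*1426 = 713)
(M - 603)*(-508 + c(-8, 12)) = (713 - 603)*(-508 + (1 - 8)) = 110*(-508 - 7) = 110*(-515) = -56650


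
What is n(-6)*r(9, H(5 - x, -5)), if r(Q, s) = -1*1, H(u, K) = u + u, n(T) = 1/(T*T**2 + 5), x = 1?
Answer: 1/211 ≈ 0.0047393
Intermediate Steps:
n(T) = 1/(5 + T**3) (n(T) = 1/(T**3 + 5) = 1/(5 + T**3))
H(u, K) = 2*u
r(Q, s) = -1
n(-6)*r(9, H(5 - x, -5)) = -1/(5 + (-6)**3) = -1/(5 - 216) = -1/(-211) = -1/211*(-1) = 1/211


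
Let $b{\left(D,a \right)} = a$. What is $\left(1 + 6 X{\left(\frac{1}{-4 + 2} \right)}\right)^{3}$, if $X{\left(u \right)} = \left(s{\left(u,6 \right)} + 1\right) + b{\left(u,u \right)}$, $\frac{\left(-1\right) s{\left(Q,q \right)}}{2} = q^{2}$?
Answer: $-78402752$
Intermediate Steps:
$s{\left(Q,q \right)} = - 2 q^{2}$
$X{\left(u \right)} = -71 + u$ ($X{\left(u \right)} = \left(- 2 \cdot 6^{2} + 1\right) + u = \left(\left(-2\right) 36 + 1\right) + u = \left(-72 + 1\right) + u = -71 + u$)
$\left(1 + 6 X{\left(\frac{1}{-4 + 2} \right)}\right)^{3} = \left(1 + 6 \left(-71 + \frac{1}{-4 + 2}\right)\right)^{3} = \left(1 + 6 \left(-71 + \frac{1}{-2}\right)\right)^{3} = \left(1 + 6 \left(-71 - \frac{1}{2}\right)\right)^{3} = \left(1 + 6 \left(- \frac{143}{2}\right)\right)^{3} = \left(1 - 429\right)^{3} = \left(-428\right)^{3} = -78402752$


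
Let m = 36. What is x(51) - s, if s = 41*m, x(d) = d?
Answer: -1425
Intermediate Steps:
s = 1476 (s = 41*36 = 1476)
x(51) - s = 51 - 1*1476 = 51 - 1476 = -1425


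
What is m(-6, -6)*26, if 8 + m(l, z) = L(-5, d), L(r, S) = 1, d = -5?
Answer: -182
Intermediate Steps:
m(l, z) = -7 (m(l, z) = -8 + 1 = -7)
m(-6, -6)*26 = -7*26 = -182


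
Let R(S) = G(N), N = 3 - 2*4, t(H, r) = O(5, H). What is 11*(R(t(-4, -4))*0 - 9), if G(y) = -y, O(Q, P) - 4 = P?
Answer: -99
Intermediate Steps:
O(Q, P) = 4 + P
t(H, r) = 4 + H
N = -5 (N = 3 - 8 = -5)
R(S) = 5 (R(S) = -1*(-5) = 5)
11*(R(t(-4, -4))*0 - 9) = 11*(5*0 - 9) = 11*(0 - 9) = 11*(-9) = -99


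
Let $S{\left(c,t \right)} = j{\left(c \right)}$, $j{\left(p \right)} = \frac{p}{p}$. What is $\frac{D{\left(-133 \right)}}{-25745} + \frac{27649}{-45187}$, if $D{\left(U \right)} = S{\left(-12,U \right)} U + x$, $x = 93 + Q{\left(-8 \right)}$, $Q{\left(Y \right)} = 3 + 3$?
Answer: $- \frac{710287147}{1163339315} \approx -0.61056$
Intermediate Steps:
$Q{\left(Y \right)} = 6$
$j{\left(p \right)} = 1$
$x = 99$ ($x = 93 + 6 = 99$)
$S{\left(c,t \right)} = 1$
$D{\left(U \right)} = 99 + U$ ($D{\left(U \right)} = 1 U + 99 = U + 99 = 99 + U$)
$\frac{D{\left(-133 \right)}}{-25745} + \frac{27649}{-45187} = \frac{99 - 133}{-25745} + \frac{27649}{-45187} = \left(-34\right) \left(- \frac{1}{25745}\right) + 27649 \left(- \frac{1}{45187}\right) = \frac{34}{25745} - \frac{27649}{45187} = - \frac{710287147}{1163339315}$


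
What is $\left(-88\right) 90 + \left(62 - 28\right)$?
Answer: $-7886$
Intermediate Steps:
$\left(-88\right) 90 + \left(62 - 28\right) = -7920 + \left(62 - 28\right) = -7920 + 34 = -7886$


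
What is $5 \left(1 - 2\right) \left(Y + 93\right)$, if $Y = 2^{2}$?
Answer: $-485$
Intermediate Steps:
$Y = 4$
$5 \left(1 - 2\right) \left(Y + 93\right) = 5 \left(1 - 2\right) \left(4 + 93\right) = 5 \left(1 - 2\right) 97 = 5 \left(-1\right) 97 = \left(-5\right) 97 = -485$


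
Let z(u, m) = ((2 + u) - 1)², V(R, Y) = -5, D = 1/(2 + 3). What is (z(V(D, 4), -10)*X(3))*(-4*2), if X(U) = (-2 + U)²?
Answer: -128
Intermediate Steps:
D = ⅕ (D = 1/5 = ⅕ ≈ 0.20000)
z(u, m) = (1 + u)²
(z(V(D, 4), -10)*X(3))*(-4*2) = ((1 - 5)²*(-2 + 3)²)*(-4*2) = ((-4)²*1²)*(-8) = (16*1)*(-8) = 16*(-8) = -128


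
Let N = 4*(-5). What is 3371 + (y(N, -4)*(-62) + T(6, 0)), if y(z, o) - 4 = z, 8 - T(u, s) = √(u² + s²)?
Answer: 4365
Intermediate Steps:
T(u, s) = 8 - √(s² + u²) (T(u, s) = 8 - √(u² + s²) = 8 - √(s² + u²))
N = -20
y(z, o) = 4 + z
3371 + (y(N, -4)*(-62) + T(6, 0)) = 3371 + ((4 - 20)*(-62) + (8 - √(0² + 6²))) = 3371 + (-16*(-62) + (8 - √(0 + 36))) = 3371 + (992 + (8 - √36)) = 3371 + (992 + (8 - 1*6)) = 3371 + (992 + (8 - 6)) = 3371 + (992 + 2) = 3371 + 994 = 4365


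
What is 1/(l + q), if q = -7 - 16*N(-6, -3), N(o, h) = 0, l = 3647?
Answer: 1/3640 ≈ 0.00027473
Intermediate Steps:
q = -7 (q = -7 - 16*0 = -7 + 0 = -7)
1/(l + q) = 1/(3647 - 7) = 1/3640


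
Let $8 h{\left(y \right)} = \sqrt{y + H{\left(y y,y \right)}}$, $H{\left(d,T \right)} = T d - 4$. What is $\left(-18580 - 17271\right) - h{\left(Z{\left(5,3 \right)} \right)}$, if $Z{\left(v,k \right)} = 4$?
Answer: $-35852$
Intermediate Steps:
$H{\left(d,T \right)} = -4 + T d$
$h{\left(y \right)} = \frac{\sqrt{-4 + y + y^{3}}}{8}$ ($h{\left(y \right)} = \frac{\sqrt{y + \left(-4 + y y y\right)}}{8} = \frac{\sqrt{y + \left(-4 + y y^{2}\right)}}{8} = \frac{\sqrt{y + \left(-4 + y^{3}\right)}}{8} = \frac{\sqrt{-4 + y + y^{3}}}{8}$)
$\left(-18580 - 17271\right) - h{\left(Z{\left(5,3 \right)} \right)} = \left(-18580 - 17271\right) - \frac{\sqrt{-4 + 4 + 4^{3}}}{8} = \left(-18580 - 17271\right) - \frac{\sqrt{-4 + 4 + 64}}{8} = -35851 - \frac{\sqrt{64}}{8} = -35851 - \frac{1}{8} \cdot 8 = -35851 - 1 = -35852$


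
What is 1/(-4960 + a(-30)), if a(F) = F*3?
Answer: -1/5050 ≈ -0.00019802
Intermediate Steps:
a(F) = 3*F
1/(-4960 + a(-30)) = 1/(-4960 + 3*(-30)) = 1/(-4960 - 90) = 1/(-5050) = -1/5050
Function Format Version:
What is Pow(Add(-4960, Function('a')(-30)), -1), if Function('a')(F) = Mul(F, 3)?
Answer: Rational(-1, 5050) ≈ -0.00019802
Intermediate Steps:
Function('a')(F) = Mul(3, F)
Pow(Add(-4960, Function('a')(-30)), -1) = Pow(Add(-4960, Mul(3, -30)), -1) = Pow(Add(-4960, -90), -1) = Pow(-5050, -1) = Rational(-1, 5050)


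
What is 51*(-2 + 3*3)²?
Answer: 2499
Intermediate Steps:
51*(-2 + 3*3)² = 51*(-2 + 9)² = 51*7² = 51*49 = 2499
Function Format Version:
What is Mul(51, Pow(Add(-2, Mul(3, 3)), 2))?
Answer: 2499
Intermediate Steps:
Mul(51, Pow(Add(-2, Mul(3, 3)), 2)) = Mul(51, Pow(Add(-2, 9), 2)) = Mul(51, Pow(7, 2)) = Mul(51, 49) = 2499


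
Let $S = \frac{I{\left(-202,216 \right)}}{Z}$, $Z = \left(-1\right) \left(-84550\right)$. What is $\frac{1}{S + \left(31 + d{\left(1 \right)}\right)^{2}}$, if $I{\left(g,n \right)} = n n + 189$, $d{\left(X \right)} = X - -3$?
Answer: $\frac{16910}{20724119} \approx 0.00081596$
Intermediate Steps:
$d{\left(X \right)} = 3 + X$ ($d{\left(X \right)} = X + 3 = 3 + X$)
$I{\left(g,n \right)} = 189 + n^{2}$ ($I{\left(g,n \right)} = n^{2} + 189 = 189 + n^{2}$)
$Z = 84550$
$S = \frac{9369}{16910}$ ($S = \frac{189 + 216^{2}}{84550} = \left(189 + 46656\right) \frac{1}{84550} = 46845 \cdot \frac{1}{84550} = \frac{9369}{16910} \approx 0.55405$)
$\frac{1}{S + \left(31 + d{\left(1 \right)}\right)^{2}} = \frac{1}{\frac{9369}{16910} + \left(31 + \left(3 + 1\right)\right)^{2}} = \frac{1}{\frac{9369}{16910} + \left(31 + 4\right)^{2}} = \frac{1}{\frac{9369}{16910} + 35^{2}} = \frac{1}{\frac{9369}{16910} + 1225} = \frac{1}{\frac{20724119}{16910}} = \frac{16910}{20724119}$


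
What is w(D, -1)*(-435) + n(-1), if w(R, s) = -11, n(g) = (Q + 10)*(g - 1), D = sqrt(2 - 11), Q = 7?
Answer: 4751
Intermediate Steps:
D = 3*I (D = sqrt(-9) = 3*I ≈ 3.0*I)
n(g) = -17 + 17*g (n(g) = (7 + 10)*(g - 1) = 17*(-1 + g) = -17 + 17*g)
w(D, -1)*(-435) + n(-1) = -11*(-435) + (-17 + 17*(-1)) = 4785 + (-17 - 17) = 4785 - 34 = 4751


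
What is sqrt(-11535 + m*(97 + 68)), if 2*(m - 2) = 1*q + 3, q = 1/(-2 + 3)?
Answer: 5*I*sqrt(435) ≈ 104.28*I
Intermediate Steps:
q = 1 (q = 1/1 = 1)
m = 4 (m = 2 + (1*1 + 3)/2 = 2 + (1 + 3)/2 = 2 + (1/2)*4 = 2 + 2 = 4)
sqrt(-11535 + m*(97 + 68)) = sqrt(-11535 + 4*(97 + 68)) = sqrt(-11535 + 4*165) = sqrt(-11535 + 660) = sqrt(-10875) = 5*I*sqrt(435)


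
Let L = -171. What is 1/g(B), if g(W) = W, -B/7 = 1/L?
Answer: 171/7 ≈ 24.429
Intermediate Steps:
B = 7/171 (B = -7/(-171) = -7*(-1/171) = 7/171 ≈ 0.040936)
1/g(B) = 1/(7/171) = 171/7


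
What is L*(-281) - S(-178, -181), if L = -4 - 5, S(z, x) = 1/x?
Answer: 457750/181 ≈ 2529.0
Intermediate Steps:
L = -9
L*(-281) - S(-178, -181) = -9*(-281) - 1/(-181) = 2529 - 1*(-1/181) = 2529 + 1/181 = 457750/181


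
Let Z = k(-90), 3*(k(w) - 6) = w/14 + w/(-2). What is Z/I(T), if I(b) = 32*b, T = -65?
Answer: -33/3640 ≈ -0.0090659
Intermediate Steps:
k(w) = 6 - w/7 (k(w) = 6 + (w/14 + w/(-2))/3 = 6 + (w*(1/14) + w*(-½))/3 = 6 + (w/14 - w/2)/3 = 6 + (-3*w/7)/3 = 6 - w/7)
Z = 132/7 (Z = 6 - ⅐*(-90) = 6 + 90/7 = 132/7 ≈ 18.857)
Z/I(T) = 132/(7*((32*(-65)))) = (132/7)/(-2080) = (132/7)*(-1/2080) = -33/3640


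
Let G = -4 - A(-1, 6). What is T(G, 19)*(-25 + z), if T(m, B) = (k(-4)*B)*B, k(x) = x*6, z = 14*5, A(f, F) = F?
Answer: -389880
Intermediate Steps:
z = 70
k(x) = 6*x
G = -10 (G = -4 - 1*6 = -4 - 6 = -10)
T(m, B) = -24*B² (T(m, B) = ((6*(-4))*B)*B = (-24*B)*B = -24*B²)
T(G, 19)*(-25 + z) = (-24*19²)*(-25 + 70) = -24*361*45 = -8664*45 = -389880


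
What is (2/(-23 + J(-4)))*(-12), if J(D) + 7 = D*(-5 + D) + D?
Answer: -12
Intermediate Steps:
J(D) = -7 + D + D*(-5 + D) (J(D) = -7 + (D*(-5 + D) + D) = -7 + (D + D*(-5 + D)) = -7 + D + D*(-5 + D))
(2/(-23 + J(-4)))*(-12) = (2/(-23 + (-7 + (-4)² - 4*(-4))))*(-12) = (2/(-23 + (-7 + 16 + 16)))*(-12) = (2/(-23 + 25))*(-12) = (2/2)*(-12) = (2*(½))*(-12) = 1*(-12) = -12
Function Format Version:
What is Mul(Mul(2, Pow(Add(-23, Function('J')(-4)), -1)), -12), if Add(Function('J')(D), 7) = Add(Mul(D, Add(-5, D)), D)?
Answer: -12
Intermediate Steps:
Function('J')(D) = Add(-7, D, Mul(D, Add(-5, D))) (Function('J')(D) = Add(-7, Add(Mul(D, Add(-5, D)), D)) = Add(-7, Add(D, Mul(D, Add(-5, D)))) = Add(-7, D, Mul(D, Add(-5, D))))
Mul(Mul(2, Pow(Add(-23, Function('J')(-4)), -1)), -12) = Mul(Mul(2, Pow(Add(-23, Add(-7, Pow(-4, 2), Mul(-4, -4))), -1)), -12) = Mul(Mul(2, Pow(Add(-23, Add(-7, 16, 16)), -1)), -12) = Mul(Mul(2, Pow(Add(-23, 25), -1)), -12) = Mul(Mul(2, Pow(2, -1)), -12) = Mul(Mul(2, Rational(1, 2)), -12) = Mul(1, -12) = -12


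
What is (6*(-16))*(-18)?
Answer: 1728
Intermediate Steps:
(6*(-16))*(-18) = -96*(-18) = 1728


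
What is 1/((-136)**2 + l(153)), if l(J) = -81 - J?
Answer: 1/18262 ≈ 5.4759e-5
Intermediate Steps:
1/((-136)**2 + l(153)) = 1/((-136)**2 + (-81 - 1*153)) = 1/(18496 + (-81 - 153)) = 1/(18496 - 234) = 1/18262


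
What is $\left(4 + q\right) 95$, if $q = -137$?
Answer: $-12635$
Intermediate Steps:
$\left(4 + q\right) 95 = \left(4 - 137\right) 95 = \left(-133\right) 95 = -12635$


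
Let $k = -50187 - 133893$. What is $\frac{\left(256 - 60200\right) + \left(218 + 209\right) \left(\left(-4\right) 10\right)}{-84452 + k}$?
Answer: $\frac{19256}{67133} \approx 0.28683$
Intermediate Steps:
$k = -184080$
$\frac{\left(256 - 60200\right) + \left(218 + 209\right) \left(\left(-4\right) 10\right)}{-84452 + k} = \frac{\left(256 - 60200\right) + \left(218 + 209\right) \left(\left(-4\right) 10\right)}{-84452 - 184080} = \frac{\left(256 - 60200\right) + 427 \left(-40\right)}{-268532} = \left(-59944 - 17080\right) \left(- \frac{1}{268532}\right) = \left(-77024\right) \left(- \frac{1}{268532}\right) = \frac{19256}{67133}$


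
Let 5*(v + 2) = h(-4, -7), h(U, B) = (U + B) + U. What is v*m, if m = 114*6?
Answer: -3420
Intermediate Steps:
h(U, B) = B + 2*U (h(U, B) = (B + U) + U = B + 2*U)
m = 684
v = -5 (v = -2 + (-7 + 2*(-4))/5 = -2 + (-7 - 8)/5 = -2 + (1/5)*(-15) = -2 - 3 = -5)
v*m = -5*684 = -3420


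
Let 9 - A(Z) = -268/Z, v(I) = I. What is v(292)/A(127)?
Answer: 37084/1411 ≈ 26.282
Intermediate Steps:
A(Z) = 9 + 268/Z (A(Z) = 9 - (-268)/Z = 9 + 268/Z)
v(292)/A(127) = 292/(9 + 268/127) = 292/(1411/127) = 292*(127/1411) = 37084/1411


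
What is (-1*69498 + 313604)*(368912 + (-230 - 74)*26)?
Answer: 88124218848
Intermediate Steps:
(-1*69498 + 313604)*(368912 + (-230 - 74)*26) = (-69498 + 313604)*(368912 - 304*26) = 244106*(368912 - 7904) = 244106*361008 = 88124218848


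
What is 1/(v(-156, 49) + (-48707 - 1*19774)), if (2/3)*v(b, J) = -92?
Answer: -1/68619 ≈ -1.4573e-5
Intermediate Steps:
v(b, J) = -138 (v(b, J) = (3/2)*(-92) = -138)
1/(v(-156, 49) + (-48707 - 1*19774)) = 1/(-138 + (-48707 - 1*19774)) = 1/(-138 + (-48707 - 19774)) = 1/(-138 - 68481) = 1/(-68619) = -1/68619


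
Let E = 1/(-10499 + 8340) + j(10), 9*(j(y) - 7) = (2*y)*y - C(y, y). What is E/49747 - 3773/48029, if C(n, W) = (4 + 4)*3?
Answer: -3622327339993/46426462320753 ≈ -0.078023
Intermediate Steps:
C(n, W) = 24 (C(n, W) = 8*3 = 24)
j(y) = 13/3 + 2*y**2/9 (j(y) = 7 + ((2*y)*y - 1*24)/9 = 7 + (2*y**2 - 24)/9 = 7 + (-24 + 2*y**2)/9 = 7 + (-8/3 + 2*y**2/9) = 13/3 + 2*y**2/9)
E = 515992/19431 (E = 1/(-10499 + 8340) + (13/3 + (2/9)*10**2) = 1/(-2159) + (13/3 + (2/9)*100) = -1/2159 + (13/3 + 200/9) = -1/2159 + 239/9 = 515992/19431 ≈ 26.555)
E/49747 - 3773/48029 = (515992/19431)/49747 - 3773/48029 = (515992/19431)*(1/49747) - 3773*1/48029 = 515992/966633957 - 3773/48029 = -3622327339993/46426462320753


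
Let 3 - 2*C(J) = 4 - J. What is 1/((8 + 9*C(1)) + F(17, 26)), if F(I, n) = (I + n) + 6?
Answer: 1/57 ≈ 0.017544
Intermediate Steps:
C(J) = -½ + J/2 (C(J) = 3/2 - (4 - J)/2 = 3/2 + (-2 + J/2) = -½ + J/2)
F(I, n) = 6 + I + n
1/((8 + 9*C(1)) + F(17, 26)) = 1/((8 + 9*(-½ + (½)*1)) + (6 + 17 + 26)) = 1/((8 + 9*(-½ + ½)) + 49) = 1/((8 + 9*0) + 49) = 1/((8 + 0) + 49) = 1/(8 + 49) = 1/57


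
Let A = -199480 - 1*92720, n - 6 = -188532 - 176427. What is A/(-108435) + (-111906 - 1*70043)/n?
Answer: 8424593761/2638245237 ≈ 3.1933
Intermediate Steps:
n = -364953 (n = 6 + (-188532 - 176427) = 6 - 364959 = -364953)
A = -292200 (A = -199480 - 92720 = -292200)
A/(-108435) + (-111906 - 1*70043)/n = -292200/(-108435) + (-111906 - 1*70043)/(-364953) = -292200*(-1/108435) + (-111906 - 70043)*(-1/364953) = 19480/7229 - 181949*(-1/364953) = 19480/7229 + 181949/364953 = 8424593761/2638245237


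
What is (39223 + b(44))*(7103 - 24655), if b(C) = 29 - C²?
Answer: -654970432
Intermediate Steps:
(39223 + b(44))*(7103 - 24655) = (39223 + (29 - 1*44²))*(7103 - 24655) = (39223 + (29 - 1*1936))*(-17552) = (39223 + (29 - 1936))*(-17552) = (39223 - 1907)*(-17552) = 37316*(-17552) = -654970432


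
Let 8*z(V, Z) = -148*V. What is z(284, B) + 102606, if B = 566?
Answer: 97352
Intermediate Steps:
z(V, Z) = -37*V/2 (z(V, Z) = (-148*V)/8 = -37*V/2)
z(284, B) + 102606 = -37/2*284 + 102606 = -5254 + 102606 = 97352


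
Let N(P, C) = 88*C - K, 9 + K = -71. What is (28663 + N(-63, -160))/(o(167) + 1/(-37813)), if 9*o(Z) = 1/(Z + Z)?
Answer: 1666682769114/34807 ≈ 4.7884e+7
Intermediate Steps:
K = -80 (K = -9 - 71 = -80)
o(Z) = 1/(18*Z) (o(Z) = 1/(9*(Z + Z)) = 1/(9*((2*Z))) = (1/(2*Z))/9 = 1/(18*Z))
N(P, C) = 80 + 88*C (N(P, C) = 88*C - 1*(-80) = 88*C + 80 = 80 + 88*C)
(28663 + N(-63, -160))/(o(167) + 1/(-37813)) = (28663 + (80 + 88*(-160)))/((1/18)/167 + 1/(-37813)) = (28663 + (80 - 14080))/((1/18)*(1/167) - 1/37813) = (28663 - 14000)/(1/3006 - 1/37813) = 14663/(34807/113665878) = 14663*(113665878/34807) = 1666682769114/34807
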